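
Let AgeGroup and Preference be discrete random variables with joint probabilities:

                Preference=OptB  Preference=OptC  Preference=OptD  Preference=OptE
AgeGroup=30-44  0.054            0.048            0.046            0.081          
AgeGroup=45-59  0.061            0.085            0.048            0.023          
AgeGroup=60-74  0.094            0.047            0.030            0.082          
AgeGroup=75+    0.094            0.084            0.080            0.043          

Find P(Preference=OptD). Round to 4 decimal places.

P(Preference=OptD) = 0.046 + 0.048 + 0.030 + 0.080 = 0.204.

0.2040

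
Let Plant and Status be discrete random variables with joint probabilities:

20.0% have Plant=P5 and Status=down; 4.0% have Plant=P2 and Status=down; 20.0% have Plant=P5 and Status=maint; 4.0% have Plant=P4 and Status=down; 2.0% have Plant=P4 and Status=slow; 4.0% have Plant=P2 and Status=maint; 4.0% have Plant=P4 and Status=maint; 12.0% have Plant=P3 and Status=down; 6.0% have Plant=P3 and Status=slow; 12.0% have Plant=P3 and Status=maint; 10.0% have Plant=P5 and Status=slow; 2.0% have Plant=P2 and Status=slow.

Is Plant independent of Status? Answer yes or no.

Every cell satisfies P(Plant,Status) = P(Plant)·P(Status). For instance P(Plant=P5) = 0.500, P(Status=maint) = 0.400, and 0.500×0.400 = 0.200 matches the joint entry. So Plant and Status are independent.

yes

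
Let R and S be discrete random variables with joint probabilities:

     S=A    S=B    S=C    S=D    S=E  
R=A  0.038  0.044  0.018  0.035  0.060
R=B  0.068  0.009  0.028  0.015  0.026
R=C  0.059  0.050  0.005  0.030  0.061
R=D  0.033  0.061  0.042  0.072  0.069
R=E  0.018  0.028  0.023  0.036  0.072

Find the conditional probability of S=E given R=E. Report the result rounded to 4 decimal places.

0.4068

P(R=E) = 0.018 + 0.028 + 0.023 + 0.036 + 0.072 = 0.177.
P(S=E | R=E) = 0.072/0.177 = 0.4068.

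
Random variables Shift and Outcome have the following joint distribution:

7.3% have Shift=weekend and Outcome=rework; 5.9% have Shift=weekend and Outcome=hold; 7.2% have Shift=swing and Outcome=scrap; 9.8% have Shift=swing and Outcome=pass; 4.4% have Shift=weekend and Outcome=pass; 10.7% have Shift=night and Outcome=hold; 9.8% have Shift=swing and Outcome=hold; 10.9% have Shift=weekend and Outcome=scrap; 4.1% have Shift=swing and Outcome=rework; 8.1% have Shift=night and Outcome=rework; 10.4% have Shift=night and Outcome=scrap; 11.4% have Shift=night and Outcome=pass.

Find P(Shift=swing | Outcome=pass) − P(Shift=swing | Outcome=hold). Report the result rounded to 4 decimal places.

P(Outcome=pass) = 0.098 + 0.114 + 0.044 = 0.256; P(Shift=swing | Outcome=pass) = 0.098/0.256 = 0.38281.
P(Outcome=hold) = 0.098 + 0.107 + 0.059 = 0.264; P(Shift=swing | Outcome=hold) = 0.098/0.264 = 0.37121.
Difference = 0.0116.

0.0116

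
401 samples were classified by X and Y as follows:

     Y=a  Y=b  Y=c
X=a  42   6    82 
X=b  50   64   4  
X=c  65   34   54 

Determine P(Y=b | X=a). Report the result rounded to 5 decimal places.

Total with X=a: 42 + 6 + 82 = 130.
P(Y=b | X=a) = 6/130 = 0.04615.

0.04615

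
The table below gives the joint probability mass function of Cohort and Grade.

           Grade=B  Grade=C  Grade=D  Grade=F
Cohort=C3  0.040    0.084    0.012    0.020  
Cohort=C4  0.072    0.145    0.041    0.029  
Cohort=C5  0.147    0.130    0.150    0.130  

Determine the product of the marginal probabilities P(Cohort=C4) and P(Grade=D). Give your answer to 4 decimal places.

P(Cohort=C4) = 0.072 + 0.145 + 0.041 + 0.029 = 0.287.
P(Grade=D) = 0.012 + 0.041 + 0.150 = 0.203.
Product: 0.287 × 0.203 = 0.0583.

0.0583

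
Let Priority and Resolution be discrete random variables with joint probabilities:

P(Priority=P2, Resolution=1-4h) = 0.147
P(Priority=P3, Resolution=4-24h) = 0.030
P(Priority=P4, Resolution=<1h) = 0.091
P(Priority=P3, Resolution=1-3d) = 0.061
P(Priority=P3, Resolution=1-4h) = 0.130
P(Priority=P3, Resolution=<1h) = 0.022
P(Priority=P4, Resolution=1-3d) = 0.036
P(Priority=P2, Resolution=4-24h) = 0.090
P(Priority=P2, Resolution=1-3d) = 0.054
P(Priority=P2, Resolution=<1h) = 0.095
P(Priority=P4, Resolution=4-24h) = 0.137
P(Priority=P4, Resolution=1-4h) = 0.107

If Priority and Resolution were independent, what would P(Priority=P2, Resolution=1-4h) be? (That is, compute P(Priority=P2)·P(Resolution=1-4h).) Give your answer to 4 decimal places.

P(Priority=P2) = 0.095 + 0.147 + 0.090 + 0.054 = 0.386.
P(Resolution=1-4h) = 0.147 + 0.130 + 0.107 = 0.384.
Product: 0.386 × 0.384 = 0.1482.

0.1482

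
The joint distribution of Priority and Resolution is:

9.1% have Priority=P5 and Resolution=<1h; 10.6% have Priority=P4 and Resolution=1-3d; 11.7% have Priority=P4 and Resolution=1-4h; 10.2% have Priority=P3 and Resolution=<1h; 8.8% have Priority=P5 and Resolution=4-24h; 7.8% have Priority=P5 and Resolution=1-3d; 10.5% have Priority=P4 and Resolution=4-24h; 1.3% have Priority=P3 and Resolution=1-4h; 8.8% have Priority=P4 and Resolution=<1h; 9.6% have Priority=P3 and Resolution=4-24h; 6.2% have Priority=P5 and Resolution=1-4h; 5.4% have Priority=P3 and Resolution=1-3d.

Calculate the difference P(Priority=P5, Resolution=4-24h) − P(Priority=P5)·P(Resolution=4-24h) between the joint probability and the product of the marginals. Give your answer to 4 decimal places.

P(Priority=P5) = 0.091 + 0.062 + 0.088 + 0.078 = 0.319.
P(Resolution=4-24h) = 0.096 + 0.105 + 0.088 = 0.289.
P(Priority=P5, Resolution=4-24h) − P(Priority=P5)P(Resolution=4-24h) = 0.088 − 0.319×0.289 = -0.0042.

-0.0042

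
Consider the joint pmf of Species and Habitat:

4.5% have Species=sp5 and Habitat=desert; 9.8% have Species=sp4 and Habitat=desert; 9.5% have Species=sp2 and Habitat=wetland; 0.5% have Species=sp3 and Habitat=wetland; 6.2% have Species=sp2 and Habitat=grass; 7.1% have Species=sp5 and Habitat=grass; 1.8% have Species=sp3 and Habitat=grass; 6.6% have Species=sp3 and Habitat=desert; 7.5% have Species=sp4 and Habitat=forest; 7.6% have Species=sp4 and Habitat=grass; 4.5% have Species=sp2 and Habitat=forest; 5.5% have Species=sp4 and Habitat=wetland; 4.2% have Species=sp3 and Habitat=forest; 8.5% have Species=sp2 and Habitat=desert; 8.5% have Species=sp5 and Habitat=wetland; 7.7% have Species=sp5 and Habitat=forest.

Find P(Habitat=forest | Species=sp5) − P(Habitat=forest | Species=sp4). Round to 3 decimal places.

P(Species=sp5) = 0.077 + 0.071 + 0.085 + 0.045 = 0.278; P(Habitat=forest | Species=sp5) = 0.077/0.278 = 0.2770.
P(Species=sp4) = 0.075 + 0.076 + 0.055 + 0.098 = 0.304; P(Habitat=forest | Species=sp4) = 0.075/0.304 = 0.2467.
Difference = 0.030.

0.030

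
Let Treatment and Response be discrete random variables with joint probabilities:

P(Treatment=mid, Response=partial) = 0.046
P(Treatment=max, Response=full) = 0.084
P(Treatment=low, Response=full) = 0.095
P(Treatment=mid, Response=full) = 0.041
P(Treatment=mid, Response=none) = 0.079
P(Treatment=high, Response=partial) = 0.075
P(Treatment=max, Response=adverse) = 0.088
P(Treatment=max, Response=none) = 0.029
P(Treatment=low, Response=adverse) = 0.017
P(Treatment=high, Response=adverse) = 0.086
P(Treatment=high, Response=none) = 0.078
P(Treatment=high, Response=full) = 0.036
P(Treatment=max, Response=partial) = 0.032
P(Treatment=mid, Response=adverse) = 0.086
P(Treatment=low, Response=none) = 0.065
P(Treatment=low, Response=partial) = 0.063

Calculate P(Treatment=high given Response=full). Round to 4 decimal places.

0.1406

P(Response=full) = 0.095 + 0.041 + 0.036 + 0.084 = 0.256.
P(Treatment=high | Response=full) = 0.036/0.256 = 0.1406.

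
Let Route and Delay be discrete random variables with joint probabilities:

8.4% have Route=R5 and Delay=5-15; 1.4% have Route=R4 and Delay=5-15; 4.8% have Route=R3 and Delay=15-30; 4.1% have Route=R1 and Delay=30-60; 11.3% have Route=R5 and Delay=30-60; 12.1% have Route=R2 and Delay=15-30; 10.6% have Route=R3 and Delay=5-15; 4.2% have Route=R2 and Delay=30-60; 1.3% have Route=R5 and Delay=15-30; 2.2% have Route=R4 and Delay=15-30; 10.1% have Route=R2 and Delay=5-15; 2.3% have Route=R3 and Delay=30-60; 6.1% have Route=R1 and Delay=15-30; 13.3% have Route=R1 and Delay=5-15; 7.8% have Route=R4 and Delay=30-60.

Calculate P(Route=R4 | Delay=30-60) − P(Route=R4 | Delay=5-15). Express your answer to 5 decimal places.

0.23066

P(Delay=30-60) = 0.041 + 0.042 + 0.023 + 0.078 + 0.113 = 0.297; P(Route=R4 | Delay=30-60) = 0.078/0.297 = 0.262626.
P(Delay=5-15) = 0.133 + 0.101 + 0.106 + 0.014 + 0.084 = 0.438; P(Route=R4 | Delay=5-15) = 0.014/0.438 = 0.031963.
Difference = 0.23066.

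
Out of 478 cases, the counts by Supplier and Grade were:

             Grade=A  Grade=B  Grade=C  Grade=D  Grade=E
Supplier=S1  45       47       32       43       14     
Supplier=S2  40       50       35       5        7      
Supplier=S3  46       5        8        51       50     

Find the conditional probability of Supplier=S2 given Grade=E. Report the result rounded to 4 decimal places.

Total with Grade=E: 14 + 7 + 50 = 71.
P(Supplier=S2 | Grade=E) = 7/71 = 0.0986.

0.0986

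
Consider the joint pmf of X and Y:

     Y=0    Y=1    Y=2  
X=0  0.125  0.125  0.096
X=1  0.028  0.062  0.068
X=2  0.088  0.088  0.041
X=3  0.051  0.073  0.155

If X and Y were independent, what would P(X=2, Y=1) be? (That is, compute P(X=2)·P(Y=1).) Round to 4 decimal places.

0.0755

P(X=2) = 0.088 + 0.088 + 0.041 = 0.217.
P(Y=1) = 0.125 + 0.062 + 0.088 + 0.073 = 0.348.
Product: 0.217 × 0.348 = 0.0755.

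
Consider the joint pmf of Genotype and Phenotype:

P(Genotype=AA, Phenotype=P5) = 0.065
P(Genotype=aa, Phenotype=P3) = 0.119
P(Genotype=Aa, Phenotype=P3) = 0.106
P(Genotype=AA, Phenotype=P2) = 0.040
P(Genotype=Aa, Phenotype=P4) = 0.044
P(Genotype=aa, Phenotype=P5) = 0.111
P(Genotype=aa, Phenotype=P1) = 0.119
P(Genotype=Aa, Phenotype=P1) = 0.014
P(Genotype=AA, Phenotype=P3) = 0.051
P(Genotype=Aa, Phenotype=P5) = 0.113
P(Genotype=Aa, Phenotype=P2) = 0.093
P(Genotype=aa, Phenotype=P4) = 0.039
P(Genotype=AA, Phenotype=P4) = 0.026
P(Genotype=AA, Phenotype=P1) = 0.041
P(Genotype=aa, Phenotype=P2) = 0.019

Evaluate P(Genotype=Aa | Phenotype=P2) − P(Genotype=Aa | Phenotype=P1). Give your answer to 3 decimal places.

P(Phenotype=P2) = 0.040 + 0.093 + 0.019 = 0.152; P(Genotype=Aa | Phenotype=P2) = 0.093/0.152 = 0.6118.
P(Phenotype=P1) = 0.041 + 0.014 + 0.119 = 0.174; P(Genotype=Aa | Phenotype=P1) = 0.014/0.174 = 0.0805.
Difference = 0.531.

0.531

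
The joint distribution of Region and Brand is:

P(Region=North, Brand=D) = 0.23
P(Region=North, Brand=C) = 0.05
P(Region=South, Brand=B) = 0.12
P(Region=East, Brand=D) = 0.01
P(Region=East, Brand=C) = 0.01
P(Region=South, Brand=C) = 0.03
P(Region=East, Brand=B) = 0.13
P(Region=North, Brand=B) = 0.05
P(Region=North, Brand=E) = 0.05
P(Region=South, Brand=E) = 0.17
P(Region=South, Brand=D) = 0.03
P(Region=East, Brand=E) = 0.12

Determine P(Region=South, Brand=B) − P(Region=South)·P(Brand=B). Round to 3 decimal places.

P(Region=South) = 0.12 + 0.03 + 0.03 + 0.17 = 0.35.
P(Brand=B) = 0.05 + 0.12 + 0.13 = 0.30.
P(Region=South, Brand=B) − P(Region=South)P(Brand=B) = 0.12 − 0.35×0.30 = 0.015.

0.015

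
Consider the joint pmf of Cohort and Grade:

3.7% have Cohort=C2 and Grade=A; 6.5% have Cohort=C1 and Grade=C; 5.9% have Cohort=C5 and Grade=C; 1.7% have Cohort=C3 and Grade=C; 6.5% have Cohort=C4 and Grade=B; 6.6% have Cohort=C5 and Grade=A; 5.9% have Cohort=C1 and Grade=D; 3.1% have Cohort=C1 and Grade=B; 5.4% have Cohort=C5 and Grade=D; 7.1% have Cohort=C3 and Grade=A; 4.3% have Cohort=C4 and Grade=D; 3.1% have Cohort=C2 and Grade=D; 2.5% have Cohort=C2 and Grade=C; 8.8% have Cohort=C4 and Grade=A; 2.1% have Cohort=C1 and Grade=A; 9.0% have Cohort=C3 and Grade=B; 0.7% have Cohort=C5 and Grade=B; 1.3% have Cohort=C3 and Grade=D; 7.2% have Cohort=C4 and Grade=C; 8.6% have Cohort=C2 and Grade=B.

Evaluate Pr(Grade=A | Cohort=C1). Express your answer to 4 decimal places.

P(Cohort=C1) = 0.021 + 0.031 + 0.065 + 0.059 = 0.176.
P(Grade=A | Cohort=C1) = 0.021/0.176 = 0.1193.

0.1193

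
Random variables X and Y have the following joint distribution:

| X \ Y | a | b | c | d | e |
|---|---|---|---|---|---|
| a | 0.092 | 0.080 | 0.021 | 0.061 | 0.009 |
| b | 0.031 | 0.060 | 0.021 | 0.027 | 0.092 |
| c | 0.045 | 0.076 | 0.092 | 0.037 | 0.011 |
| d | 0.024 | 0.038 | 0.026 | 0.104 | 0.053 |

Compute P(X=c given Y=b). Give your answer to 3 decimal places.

P(Y=b) = 0.080 + 0.060 + 0.076 + 0.038 = 0.254.
P(X=c | Y=b) = 0.076/0.254 = 0.299.

0.299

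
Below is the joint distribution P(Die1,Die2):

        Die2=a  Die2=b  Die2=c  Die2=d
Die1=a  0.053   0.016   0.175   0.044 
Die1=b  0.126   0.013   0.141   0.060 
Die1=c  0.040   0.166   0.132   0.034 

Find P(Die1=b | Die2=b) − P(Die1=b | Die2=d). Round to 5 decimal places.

-0.36812

P(Die2=b) = 0.016 + 0.013 + 0.166 = 0.195; P(Die1=b | Die2=b) = 0.013/0.195 = 0.066667.
P(Die2=d) = 0.044 + 0.060 + 0.034 = 0.138; P(Die1=b | Die2=d) = 0.060/0.138 = 0.434783.
Difference = -0.36812.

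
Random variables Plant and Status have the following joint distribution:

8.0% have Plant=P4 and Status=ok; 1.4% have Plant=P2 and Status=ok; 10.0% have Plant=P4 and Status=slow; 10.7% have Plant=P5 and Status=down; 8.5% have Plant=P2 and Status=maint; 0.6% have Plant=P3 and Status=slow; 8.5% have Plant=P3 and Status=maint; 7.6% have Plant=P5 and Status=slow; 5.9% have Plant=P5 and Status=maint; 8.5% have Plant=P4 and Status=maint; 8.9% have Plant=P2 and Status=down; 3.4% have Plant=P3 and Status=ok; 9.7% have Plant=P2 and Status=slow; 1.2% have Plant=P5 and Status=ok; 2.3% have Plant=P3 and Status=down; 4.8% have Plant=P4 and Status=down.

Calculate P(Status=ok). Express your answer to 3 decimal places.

0.140

P(Status=ok) = 0.014 + 0.034 + 0.080 + 0.012 = 0.140.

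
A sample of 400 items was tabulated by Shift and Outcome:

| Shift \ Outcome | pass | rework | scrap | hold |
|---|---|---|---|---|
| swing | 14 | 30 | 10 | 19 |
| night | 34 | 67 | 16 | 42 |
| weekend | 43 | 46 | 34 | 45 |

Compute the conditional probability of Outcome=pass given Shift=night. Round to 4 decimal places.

Total with Shift=night: 34 + 67 + 16 + 42 = 159.
P(Outcome=pass | Shift=night) = 34/159 = 0.2138.

0.2138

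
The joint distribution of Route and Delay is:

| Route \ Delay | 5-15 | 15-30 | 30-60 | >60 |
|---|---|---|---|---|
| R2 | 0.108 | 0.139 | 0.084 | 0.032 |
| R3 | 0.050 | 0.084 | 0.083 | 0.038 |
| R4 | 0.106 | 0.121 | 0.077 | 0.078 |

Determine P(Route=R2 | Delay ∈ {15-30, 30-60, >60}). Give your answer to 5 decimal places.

P(Delay=15-30) = 0.139 + 0.084 + 0.121 = 0.344.
P(Delay=30-60) = 0.084 + 0.083 + 0.077 = 0.244.
P(Delay=>60) = 0.032 + 0.038 + 0.078 = 0.148.
P(Delay ∈ {15-30, 30-60, >60}) = 0.344 + 0.244 + 0.148 = 0.736; P(Route=R2, Delay ∈ {15-30, 30-60, >60}) = 0.139 + 0.084 + 0.032 = 0.255.
P(Route=R2 | Delay ∈ {15-30, 30-60, >60}) = 0.255/0.736 = 0.34647.

0.34647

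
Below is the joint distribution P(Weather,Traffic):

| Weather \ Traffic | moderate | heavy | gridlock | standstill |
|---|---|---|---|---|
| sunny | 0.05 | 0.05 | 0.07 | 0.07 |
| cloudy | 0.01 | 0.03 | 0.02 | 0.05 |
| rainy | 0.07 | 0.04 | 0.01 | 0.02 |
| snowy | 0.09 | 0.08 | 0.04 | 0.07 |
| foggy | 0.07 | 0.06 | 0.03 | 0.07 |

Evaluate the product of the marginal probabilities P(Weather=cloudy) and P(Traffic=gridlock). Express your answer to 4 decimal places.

P(Weather=cloudy) = 0.01 + 0.03 + 0.02 + 0.05 = 0.11.
P(Traffic=gridlock) = 0.07 + 0.02 + 0.01 + 0.04 + 0.03 = 0.17.
Product: 0.11 × 0.17 = 0.0187.

0.0187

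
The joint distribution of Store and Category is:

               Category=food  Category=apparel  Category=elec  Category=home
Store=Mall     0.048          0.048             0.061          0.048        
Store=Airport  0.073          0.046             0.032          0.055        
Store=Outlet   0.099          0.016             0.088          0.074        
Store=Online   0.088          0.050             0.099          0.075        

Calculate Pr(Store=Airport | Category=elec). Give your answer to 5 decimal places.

P(Category=elec) = 0.061 + 0.032 + 0.088 + 0.099 = 0.280.
P(Store=Airport | Category=elec) = 0.032/0.280 = 0.11429.

0.11429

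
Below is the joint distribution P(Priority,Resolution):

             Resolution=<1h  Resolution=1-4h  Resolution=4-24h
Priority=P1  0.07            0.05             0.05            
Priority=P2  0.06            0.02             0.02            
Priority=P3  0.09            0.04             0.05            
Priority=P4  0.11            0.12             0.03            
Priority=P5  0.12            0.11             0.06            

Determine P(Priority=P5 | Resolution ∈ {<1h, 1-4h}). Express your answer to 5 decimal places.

P(Resolution=<1h) = 0.07 + 0.06 + 0.09 + 0.11 + 0.12 = 0.45.
P(Resolution=1-4h) = 0.05 + 0.02 + 0.04 + 0.12 + 0.11 = 0.34.
P(Resolution ∈ {<1h, 1-4h}) = 0.45 + 0.34 = 0.79; P(Priority=P5, Resolution ∈ {<1h, 1-4h}) = 0.12 + 0.11 = 0.23.
P(Priority=P5 | Resolution ∈ {<1h, 1-4h}) = 0.23/0.79 = 0.29114.

0.29114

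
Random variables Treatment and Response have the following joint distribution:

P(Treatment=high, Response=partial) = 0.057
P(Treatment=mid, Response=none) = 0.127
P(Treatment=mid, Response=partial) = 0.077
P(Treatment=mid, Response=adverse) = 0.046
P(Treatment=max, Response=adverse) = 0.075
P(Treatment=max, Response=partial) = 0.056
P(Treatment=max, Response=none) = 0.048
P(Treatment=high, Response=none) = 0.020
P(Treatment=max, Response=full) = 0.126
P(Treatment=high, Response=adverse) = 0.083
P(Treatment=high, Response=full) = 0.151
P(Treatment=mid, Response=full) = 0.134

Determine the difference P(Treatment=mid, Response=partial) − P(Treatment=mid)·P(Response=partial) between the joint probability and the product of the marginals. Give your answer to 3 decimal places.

P(Treatment=mid) = 0.127 + 0.077 + 0.134 + 0.046 = 0.384.
P(Response=partial) = 0.077 + 0.057 + 0.056 = 0.190.
P(Treatment=mid, Response=partial) − P(Treatment=mid)P(Response=partial) = 0.077 − 0.384×0.190 = 0.004.

0.004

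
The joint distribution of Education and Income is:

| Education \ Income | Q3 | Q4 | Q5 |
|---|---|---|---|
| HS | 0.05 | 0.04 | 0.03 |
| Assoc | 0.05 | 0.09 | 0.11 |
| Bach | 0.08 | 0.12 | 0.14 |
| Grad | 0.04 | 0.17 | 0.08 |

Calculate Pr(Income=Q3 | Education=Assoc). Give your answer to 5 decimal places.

P(Education=Assoc) = 0.05 + 0.09 + 0.11 = 0.25.
P(Income=Q3 | Education=Assoc) = 0.05/0.25 = 0.20000.

0.20000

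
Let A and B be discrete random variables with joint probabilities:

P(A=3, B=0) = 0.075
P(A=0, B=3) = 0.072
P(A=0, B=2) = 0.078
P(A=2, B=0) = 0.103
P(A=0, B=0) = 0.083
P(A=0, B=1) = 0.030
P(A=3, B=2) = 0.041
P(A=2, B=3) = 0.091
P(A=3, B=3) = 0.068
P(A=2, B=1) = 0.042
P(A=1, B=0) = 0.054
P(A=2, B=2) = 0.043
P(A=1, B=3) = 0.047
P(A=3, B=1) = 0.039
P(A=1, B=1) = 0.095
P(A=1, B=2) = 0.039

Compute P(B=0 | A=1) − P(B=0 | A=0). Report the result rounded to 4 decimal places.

P(A=1) = 0.054 + 0.095 + 0.039 + 0.047 = 0.235; P(B=0 | A=1) = 0.054/0.235 = 0.22979.
P(A=0) = 0.083 + 0.030 + 0.078 + 0.072 = 0.263; P(B=0 | A=0) = 0.083/0.263 = 0.31559.
Difference = -0.0858.

-0.0858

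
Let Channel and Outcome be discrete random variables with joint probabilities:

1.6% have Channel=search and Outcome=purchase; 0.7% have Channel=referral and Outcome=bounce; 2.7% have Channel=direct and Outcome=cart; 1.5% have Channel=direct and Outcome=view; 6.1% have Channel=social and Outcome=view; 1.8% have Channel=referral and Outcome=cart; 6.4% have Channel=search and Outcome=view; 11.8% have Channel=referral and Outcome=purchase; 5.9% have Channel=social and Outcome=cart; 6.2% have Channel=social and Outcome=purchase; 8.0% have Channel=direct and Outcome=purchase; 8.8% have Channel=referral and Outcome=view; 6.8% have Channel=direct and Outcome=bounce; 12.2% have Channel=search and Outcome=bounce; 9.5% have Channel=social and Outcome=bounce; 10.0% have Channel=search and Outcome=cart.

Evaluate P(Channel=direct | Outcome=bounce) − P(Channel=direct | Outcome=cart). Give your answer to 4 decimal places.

0.1005

P(Outcome=bounce) = 0.122 + 0.095 + 0.068 + 0.007 = 0.292; P(Channel=direct | Outcome=bounce) = 0.068/0.292 = 0.23288.
P(Outcome=cart) = 0.100 + 0.059 + 0.027 + 0.018 = 0.204; P(Channel=direct | Outcome=cart) = 0.027/0.204 = 0.13235.
Difference = 0.1005.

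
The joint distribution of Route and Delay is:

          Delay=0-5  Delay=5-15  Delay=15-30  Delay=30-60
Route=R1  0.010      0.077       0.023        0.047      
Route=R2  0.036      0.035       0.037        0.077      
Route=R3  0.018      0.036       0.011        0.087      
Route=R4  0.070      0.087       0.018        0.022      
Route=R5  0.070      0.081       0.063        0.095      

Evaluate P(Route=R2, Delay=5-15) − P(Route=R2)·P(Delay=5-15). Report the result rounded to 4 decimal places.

-0.0235

P(Route=R2) = 0.036 + 0.035 + 0.037 + 0.077 = 0.185.
P(Delay=5-15) = 0.077 + 0.035 + 0.036 + 0.087 + 0.081 = 0.316.
P(Route=R2, Delay=5-15) − P(Route=R2)P(Delay=5-15) = 0.035 − 0.185×0.316 = -0.0235.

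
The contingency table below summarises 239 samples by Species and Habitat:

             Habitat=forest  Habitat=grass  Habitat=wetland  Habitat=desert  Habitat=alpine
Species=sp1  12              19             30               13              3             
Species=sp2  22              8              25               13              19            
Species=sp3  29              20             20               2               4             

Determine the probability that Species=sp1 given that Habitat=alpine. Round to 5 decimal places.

0.11538

Total with Habitat=alpine: 3 + 19 + 4 = 26.
P(Species=sp1 | Habitat=alpine) = 3/26 = 0.11538.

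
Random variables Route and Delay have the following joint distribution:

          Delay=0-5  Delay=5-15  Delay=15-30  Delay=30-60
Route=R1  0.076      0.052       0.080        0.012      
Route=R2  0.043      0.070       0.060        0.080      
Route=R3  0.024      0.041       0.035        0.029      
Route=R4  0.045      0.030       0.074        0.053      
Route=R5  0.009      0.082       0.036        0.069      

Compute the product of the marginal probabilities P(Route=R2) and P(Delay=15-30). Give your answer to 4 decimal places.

P(Route=R2) = 0.043 + 0.070 + 0.060 + 0.080 = 0.253.
P(Delay=15-30) = 0.080 + 0.060 + 0.035 + 0.074 + 0.036 = 0.285.
Product: 0.253 × 0.285 = 0.0721.

0.0721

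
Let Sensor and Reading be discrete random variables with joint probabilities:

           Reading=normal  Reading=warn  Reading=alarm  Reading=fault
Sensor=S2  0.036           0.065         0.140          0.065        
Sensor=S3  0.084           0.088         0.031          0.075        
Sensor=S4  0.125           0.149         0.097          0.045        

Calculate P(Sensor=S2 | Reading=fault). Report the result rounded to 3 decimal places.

P(Reading=fault) = 0.065 + 0.075 + 0.045 = 0.185.
P(Sensor=S2 | Reading=fault) = 0.065/0.185 = 0.351.

0.351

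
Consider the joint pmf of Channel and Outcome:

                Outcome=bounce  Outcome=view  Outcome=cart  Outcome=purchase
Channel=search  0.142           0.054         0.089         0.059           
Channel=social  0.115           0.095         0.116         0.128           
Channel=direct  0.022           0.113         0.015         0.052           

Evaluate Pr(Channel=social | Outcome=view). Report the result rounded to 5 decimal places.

0.36260

P(Outcome=view) = 0.054 + 0.095 + 0.113 = 0.262.
P(Channel=social | Outcome=view) = 0.095/0.262 = 0.36260.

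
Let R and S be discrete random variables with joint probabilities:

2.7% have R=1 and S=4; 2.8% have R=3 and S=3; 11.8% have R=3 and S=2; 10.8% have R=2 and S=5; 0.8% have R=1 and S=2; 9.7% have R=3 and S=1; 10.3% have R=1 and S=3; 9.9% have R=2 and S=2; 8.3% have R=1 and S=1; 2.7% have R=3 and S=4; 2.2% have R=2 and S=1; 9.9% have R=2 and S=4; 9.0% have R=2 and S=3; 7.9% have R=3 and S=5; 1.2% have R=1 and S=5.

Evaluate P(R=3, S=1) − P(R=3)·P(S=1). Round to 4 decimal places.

P(R=3) = 0.097 + 0.118 + 0.028 + 0.027 + 0.079 = 0.349.
P(S=1) = 0.083 + 0.022 + 0.097 = 0.202.
P(R=3, S=1) − P(R=3)P(S=1) = 0.097 − 0.349×0.202 = 0.0265.

0.0265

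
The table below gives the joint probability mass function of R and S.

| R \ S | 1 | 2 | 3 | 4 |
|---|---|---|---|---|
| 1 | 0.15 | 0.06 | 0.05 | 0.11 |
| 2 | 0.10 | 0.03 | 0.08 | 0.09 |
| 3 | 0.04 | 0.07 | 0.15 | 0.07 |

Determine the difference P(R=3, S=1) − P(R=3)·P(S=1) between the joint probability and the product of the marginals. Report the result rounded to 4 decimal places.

-0.0557

P(R=3) = 0.04 + 0.07 + 0.15 + 0.07 = 0.33.
P(S=1) = 0.15 + 0.10 + 0.04 = 0.29.
P(R=3, S=1) − P(R=3)P(S=1) = 0.04 − 0.33×0.29 = -0.0557.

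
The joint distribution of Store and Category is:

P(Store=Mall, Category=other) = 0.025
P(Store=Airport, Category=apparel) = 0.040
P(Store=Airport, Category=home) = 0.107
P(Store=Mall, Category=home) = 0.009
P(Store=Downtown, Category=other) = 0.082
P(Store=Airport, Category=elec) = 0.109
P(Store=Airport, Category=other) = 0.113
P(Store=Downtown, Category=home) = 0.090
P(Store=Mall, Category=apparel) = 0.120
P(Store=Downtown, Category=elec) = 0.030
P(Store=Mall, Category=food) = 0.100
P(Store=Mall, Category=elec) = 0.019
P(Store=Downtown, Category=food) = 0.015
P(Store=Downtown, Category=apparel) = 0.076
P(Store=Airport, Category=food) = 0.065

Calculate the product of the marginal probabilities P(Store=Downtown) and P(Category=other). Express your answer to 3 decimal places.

0.064

P(Store=Downtown) = 0.015 + 0.076 + 0.030 + 0.090 + 0.082 = 0.293.
P(Category=other) = 0.082 + 0.025 + 0.113 = 0.220.
Product: 0.293 × 0.220 = 0.064.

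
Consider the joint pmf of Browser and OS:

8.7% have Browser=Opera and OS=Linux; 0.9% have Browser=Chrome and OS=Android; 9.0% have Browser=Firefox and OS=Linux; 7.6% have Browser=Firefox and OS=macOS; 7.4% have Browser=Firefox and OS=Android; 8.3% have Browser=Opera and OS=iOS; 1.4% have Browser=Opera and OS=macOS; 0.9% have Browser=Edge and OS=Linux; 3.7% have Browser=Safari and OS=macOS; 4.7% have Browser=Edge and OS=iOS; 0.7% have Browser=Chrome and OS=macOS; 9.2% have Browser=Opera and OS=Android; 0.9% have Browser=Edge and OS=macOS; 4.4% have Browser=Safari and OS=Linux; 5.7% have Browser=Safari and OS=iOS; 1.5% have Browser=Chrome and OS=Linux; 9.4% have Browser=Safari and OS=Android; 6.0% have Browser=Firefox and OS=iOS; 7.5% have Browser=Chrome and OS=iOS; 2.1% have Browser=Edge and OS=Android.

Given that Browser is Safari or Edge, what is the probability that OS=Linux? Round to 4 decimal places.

0.1667

P(Browser=Safari) = 0.037 + 0.044 + 0.057 + 0.094 = 0.232.
P(Browser=Edge) = 0.009 + 0.009 + 0.047 + 0.021 = 0.086.
P(Browser ∈ {Safari, Edge}) = 0.232 + 0.086 = 0.318; P(OS=Linux, Browser ∈ {Safari, Edge}) = 0.044 + 0.009 = 0.053.
P(OS=Linux | Browser ∈ {Safari, Edge}) = 0.053/0.318 = 0.1667.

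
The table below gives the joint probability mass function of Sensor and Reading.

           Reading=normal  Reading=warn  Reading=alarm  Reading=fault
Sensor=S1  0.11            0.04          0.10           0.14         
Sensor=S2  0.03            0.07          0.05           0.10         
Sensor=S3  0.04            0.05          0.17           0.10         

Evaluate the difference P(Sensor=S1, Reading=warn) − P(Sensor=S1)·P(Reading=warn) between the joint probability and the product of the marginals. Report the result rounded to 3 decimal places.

P(Sensor=S1) = 0.11 + 0.04 + 0.10 + 0.14 = 0.39.
P(Reading=warn) = 0.04 + 0.07 + 0.05 = 0.16.
P(Sensor=S1, Reading=warn) − P(Sensor=S1)P(Reading=warn) = 0.04 − 0.39×0.16 = -0.022.

-0.022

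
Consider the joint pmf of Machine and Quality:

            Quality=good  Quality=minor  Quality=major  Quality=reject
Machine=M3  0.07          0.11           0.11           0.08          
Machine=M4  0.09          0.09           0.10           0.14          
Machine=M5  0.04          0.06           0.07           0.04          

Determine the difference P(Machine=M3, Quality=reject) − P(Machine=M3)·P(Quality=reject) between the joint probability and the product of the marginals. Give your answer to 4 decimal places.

P(Machine=M3) = 0.07 + 0.11 + 0.11 + 0.08 = 0.37.
P(Quality=reject) = 0.08 + 0.14 + 0.04 = 0.26.
P(Machine=M3, Quality=reject) − P(Machine=M3)P(Quality=reject) = 0.08 − 0.37×0.26 = -0.0162.

-0.0162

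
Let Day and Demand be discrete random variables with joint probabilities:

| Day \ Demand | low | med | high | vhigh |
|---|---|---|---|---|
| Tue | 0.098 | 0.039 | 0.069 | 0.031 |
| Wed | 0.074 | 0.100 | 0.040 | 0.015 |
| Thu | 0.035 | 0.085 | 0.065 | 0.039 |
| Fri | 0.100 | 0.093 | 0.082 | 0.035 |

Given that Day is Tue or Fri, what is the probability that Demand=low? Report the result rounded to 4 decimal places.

P(Day=Tue) = 0.098 + 0.039 + 0.069 + 0.031 = 0.237.
P(Day=Fri) = 0.100 + 0.093 + 0.082 + 0.035 = 0.310.
P(Day ∈ {Tue, Fri}) = 0.237 + 0.310 = 0.547; P(Demand=low, Day ∈ {Tue, Fri}) = 0.098 + 0.100 = 0.198.
P(Demand=low | Day ∈ {Tue, Fri}) = 0.198/0.547 = 0.3620.

0.3620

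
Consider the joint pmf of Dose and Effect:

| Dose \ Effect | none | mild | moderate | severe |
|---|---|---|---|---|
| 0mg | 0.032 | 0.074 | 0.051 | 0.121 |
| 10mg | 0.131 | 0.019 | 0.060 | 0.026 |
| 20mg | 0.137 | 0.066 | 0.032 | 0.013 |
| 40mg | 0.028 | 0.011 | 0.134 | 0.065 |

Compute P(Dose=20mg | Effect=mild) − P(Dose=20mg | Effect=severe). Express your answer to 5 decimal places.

P(Effect=mild) = 0.074 + 0.019 + 0.066 + 0.011 = 0.170; P(Dose=20mg | Effect=mild) = 0.066/0.170 = 0.388235.
P(Effect=severe) = 0.121 + 0.026 + 0.013 + 0.065 = 0.225; P(Dose=20mg | Effect=severe) = 0.013/0.225 = 0.057778.
Difference = 0.33046.

0.33046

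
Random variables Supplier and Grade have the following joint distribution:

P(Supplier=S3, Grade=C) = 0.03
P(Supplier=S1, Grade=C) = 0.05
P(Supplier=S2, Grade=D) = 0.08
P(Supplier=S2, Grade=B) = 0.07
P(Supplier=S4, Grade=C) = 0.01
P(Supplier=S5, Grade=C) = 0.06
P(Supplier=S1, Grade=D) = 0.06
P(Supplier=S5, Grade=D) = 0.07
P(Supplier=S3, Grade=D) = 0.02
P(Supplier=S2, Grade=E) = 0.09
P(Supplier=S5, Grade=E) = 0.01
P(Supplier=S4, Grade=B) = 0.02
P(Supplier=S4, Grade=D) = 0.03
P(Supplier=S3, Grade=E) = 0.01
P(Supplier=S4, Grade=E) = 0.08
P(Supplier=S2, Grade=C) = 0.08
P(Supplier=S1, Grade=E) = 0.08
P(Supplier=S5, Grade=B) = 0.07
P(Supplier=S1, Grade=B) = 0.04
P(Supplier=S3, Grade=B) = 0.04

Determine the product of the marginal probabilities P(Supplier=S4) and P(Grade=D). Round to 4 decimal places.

P(Supplier=S4) = 0.02 + 0.01 + 0.03 + 0.08 = 0.14.
P(Grade=D) = 0.06 + 0.08 + 0.02 + 0.03 + 0.07 = 0.26.
Product: 0.14 × 0.26 = 0.0364.

0.0364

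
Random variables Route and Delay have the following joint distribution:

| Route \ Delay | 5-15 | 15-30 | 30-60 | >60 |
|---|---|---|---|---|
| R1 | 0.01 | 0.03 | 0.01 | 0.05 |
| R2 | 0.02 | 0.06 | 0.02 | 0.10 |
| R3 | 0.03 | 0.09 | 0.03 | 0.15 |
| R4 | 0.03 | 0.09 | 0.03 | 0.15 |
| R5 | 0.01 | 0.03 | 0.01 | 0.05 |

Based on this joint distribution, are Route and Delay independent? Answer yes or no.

Every cell satisfies P(Route,Delay) = P(Route)·P(Delay). For instance P(Route=R5) = 0.10, P(Delay=>60) = 0.50, and 0.10×0.50 = 0.05 matches the joint entry. So Route and Delay are independent.

yes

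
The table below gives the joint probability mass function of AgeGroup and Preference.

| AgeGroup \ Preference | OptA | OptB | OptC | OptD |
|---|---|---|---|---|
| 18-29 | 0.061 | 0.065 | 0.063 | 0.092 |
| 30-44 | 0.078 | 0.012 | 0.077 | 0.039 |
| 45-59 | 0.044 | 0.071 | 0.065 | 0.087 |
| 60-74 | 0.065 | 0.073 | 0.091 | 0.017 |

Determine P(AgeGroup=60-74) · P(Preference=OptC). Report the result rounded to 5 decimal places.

P(AgeGroup=60-74) = 0.065 + 0.073 + 0.091 + 0.017 = 0.246.
P(Preference=OptC) = 0.063 + 0.077 + 0.065 + 0.091 = 0.296.
Product: 0.246 × 0.296 = 0.07282.

0.07282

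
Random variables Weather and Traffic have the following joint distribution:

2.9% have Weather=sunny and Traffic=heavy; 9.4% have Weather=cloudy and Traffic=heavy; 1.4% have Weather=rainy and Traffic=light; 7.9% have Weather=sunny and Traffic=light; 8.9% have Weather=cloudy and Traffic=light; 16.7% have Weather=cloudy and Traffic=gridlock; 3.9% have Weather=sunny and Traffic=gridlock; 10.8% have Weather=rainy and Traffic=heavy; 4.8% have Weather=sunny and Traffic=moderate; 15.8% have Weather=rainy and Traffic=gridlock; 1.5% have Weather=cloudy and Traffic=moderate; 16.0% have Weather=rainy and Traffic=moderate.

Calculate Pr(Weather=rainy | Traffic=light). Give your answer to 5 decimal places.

0.07692

P(Traffic=light) = 0.079 + 0.089 + 0.014 = 0.182.
P(Weather=rainy | Traffic=light) = 0.014/0.182 = 0.07692.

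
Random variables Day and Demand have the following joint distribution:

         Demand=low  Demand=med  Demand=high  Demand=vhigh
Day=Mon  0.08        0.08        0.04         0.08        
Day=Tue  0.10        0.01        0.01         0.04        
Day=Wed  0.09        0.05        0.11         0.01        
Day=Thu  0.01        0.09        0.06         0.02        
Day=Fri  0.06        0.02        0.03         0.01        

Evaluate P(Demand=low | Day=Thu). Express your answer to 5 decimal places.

0.05556

P(Day=Thu) = 0.01 + 0.09 + 0.06 + 0.02 = 0.18.
P(Demand=low | Day=Thu) = 0.01/0.18 = 0.05556.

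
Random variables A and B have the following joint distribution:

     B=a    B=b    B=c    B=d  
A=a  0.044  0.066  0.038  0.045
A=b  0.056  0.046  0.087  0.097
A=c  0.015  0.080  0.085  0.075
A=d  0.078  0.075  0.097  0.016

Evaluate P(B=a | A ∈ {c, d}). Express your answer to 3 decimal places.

0.179

P(A=c) = 0.015 + 0.080 + 0.085 + 0.075 = 0.255.
P(A=d) = 0.078 + 0.075 + 0.097 + 0.016 = 0.266.
P(A ∈ {c, d}) = 0.255 + 0.266 = 0.521; P(B=a, A ∈ {c, d}) = 0.015 + 0.078 = 0.093.
P(B=a | A ∈ {c, d}) = 0.093/0.521 = 0.179.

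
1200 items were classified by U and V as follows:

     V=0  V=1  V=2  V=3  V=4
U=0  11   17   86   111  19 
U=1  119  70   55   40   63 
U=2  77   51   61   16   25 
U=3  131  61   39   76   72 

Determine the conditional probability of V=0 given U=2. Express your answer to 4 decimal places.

Total with U=2: 77 + 51 + 61 + 16 + 25 = 230.
P(V=0 | U=2) = 77/230 = 0.3348.

0.3348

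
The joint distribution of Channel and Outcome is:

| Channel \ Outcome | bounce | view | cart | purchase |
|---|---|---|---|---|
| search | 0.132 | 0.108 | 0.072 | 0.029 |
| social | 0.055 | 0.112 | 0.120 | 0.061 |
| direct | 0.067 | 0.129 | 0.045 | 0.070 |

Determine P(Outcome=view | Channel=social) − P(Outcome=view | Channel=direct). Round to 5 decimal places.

-0.09295

P(Channel=social) = 0.055 + 0.112 + 0.120 + 0.061 = 0.348; P(Outcome=view | Channel=social) = 0.112/0.348 = 0.321839.
P(Channel=direct) = 0.067 + 0.129 + 0.045 + 0.070 = 0.311; P(Outcome=view | Channel=direct) = 0.129/0.311 = 0.414791.
Difference = -0.09295.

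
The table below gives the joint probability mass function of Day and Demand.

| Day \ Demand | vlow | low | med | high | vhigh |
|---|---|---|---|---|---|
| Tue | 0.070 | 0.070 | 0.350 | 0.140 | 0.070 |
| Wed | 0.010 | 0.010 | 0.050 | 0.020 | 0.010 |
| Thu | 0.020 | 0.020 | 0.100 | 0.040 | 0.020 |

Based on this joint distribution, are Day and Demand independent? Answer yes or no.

yes

Every cell satisfies P(Day,Demand) = P(Day)·P(Demand). For instance P(Day=Wed) = 0.100, P(Demand=vlow) = 0.100, and 0.100×0.100 = 0.010 matches the joint entry. So Day and Demand are independent.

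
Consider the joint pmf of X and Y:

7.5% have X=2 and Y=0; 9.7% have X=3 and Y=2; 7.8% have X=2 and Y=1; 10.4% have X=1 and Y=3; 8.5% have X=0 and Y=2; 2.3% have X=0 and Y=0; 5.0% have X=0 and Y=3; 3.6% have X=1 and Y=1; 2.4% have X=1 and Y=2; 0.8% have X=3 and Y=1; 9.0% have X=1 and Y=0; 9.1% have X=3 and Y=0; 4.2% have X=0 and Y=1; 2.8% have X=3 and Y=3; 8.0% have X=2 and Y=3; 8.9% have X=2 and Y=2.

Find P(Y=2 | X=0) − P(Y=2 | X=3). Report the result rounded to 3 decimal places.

-0.008

P(X=0) = 0.023 + 0.042 + 0.085 + 0.050 = 0.200; P(Y=2 | X=0) = 0.085/0.200 = 0.4250.
P(X=3) = 0.091 + 0.008 + 0.097 + 0.028 = 0.224; P(Y=2 | X=3) = 0.097/0.224 = 0.4330.
Difference = -0.008.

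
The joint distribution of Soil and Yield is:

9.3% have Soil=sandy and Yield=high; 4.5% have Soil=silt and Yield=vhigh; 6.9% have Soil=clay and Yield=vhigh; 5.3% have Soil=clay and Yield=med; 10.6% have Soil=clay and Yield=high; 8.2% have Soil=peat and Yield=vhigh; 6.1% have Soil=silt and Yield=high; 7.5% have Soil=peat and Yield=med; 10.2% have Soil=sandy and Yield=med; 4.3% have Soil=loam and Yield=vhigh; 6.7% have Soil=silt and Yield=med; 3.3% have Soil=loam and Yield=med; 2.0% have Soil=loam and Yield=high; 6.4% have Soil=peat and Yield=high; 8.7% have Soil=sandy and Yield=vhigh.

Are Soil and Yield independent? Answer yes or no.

P(Soil=clay) = 0.228 and P(Yield=high) = 0.344, so their product is 0.07843, but P(Soil=clay, Yield=high) = 0.106. Since these differ, Soil and Yield are not independent.

no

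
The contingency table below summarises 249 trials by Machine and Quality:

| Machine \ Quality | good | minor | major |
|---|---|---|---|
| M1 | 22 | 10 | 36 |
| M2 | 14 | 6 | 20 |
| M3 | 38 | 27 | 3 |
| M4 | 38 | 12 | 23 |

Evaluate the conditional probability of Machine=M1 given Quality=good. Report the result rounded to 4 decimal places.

0.1964

Total with Quality=good: 22 + 14 + 38 + 38 = 112.
P(Machine=M1 | Quality=good) = 22/112 = 0.1964.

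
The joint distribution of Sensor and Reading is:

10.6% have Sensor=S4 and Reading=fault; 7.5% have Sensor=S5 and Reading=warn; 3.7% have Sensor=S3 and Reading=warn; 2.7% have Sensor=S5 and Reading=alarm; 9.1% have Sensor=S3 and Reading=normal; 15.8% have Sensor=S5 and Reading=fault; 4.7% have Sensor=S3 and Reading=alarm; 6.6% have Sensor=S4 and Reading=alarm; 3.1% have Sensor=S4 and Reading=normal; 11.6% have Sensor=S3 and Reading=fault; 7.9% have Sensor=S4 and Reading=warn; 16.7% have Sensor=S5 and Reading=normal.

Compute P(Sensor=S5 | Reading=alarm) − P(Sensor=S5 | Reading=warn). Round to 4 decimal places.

P(Reading=alarm) = 0.047 + 0.066 + 0.027 = 0.140; P(Sensor=S5 | Reading=alarm) = 0.027/0.140 = 0.19286.
P(Reading=warn) = 0.037 + 0.079 + 0.075 = 0.191; P(Sensor=S5 | Reading=warn) = 0.075/0.191 = 0.39267.
Difference = -0.1998.

-0.1998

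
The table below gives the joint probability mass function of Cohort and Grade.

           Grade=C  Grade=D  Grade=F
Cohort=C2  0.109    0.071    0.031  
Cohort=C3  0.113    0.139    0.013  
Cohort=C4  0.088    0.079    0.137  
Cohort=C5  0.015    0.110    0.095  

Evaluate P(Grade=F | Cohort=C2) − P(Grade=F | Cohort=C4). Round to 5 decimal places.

P(Cohort=C2) = 0.109 + 0.071 + 0.031 = 0.211; P(Grade=F | Cohort=C2) = 0.031/0.211 = 0.146919.
P(Cohort=C4) = 0.088 + 0.079 + 0.137 = 0.304; P(Grade=F | Cohort=C4) = 0.137/0.304 = 0.450658.
Difference = -0.30374.

-0.30374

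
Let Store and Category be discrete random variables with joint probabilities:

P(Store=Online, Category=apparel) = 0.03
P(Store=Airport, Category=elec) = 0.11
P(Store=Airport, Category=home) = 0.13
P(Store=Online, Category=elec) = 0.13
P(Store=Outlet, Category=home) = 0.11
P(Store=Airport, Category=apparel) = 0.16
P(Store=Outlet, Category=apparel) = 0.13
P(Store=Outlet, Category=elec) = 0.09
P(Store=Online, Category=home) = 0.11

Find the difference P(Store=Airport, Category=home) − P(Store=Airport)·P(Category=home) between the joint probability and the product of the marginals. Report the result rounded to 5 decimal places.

P(Store=Airport) = 0.16 + 0.11 + 0.13 = 0.40.
P(Category=home) = 0.13 + 0.11 + 0.11 = 0.35.
P(Store=Airport, Category=home) − P(Store=Airport)P(Category=home) = 0.13 − 0.40×0.35 = -0.01000.

-0.01000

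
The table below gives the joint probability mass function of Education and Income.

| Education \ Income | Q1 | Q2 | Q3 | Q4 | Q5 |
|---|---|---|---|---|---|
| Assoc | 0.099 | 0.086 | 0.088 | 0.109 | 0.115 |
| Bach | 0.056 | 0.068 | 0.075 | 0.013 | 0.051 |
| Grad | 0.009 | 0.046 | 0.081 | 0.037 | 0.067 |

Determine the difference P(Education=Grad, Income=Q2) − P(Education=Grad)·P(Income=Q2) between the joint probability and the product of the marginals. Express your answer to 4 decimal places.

-0.0020

P(Education=Grad) = 0.009 + 0.046 + 0.081 + 0.037 + 0.067 = 0.240.
P(Income=Q2) = 0.086 + 0.068 + 0.046 = 0.200.
P(Education=Grad, Income=Q2) − P(Education=Grad)P(Income=Q2) = 0.046 − 0.240×0.200 = -0.0020.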